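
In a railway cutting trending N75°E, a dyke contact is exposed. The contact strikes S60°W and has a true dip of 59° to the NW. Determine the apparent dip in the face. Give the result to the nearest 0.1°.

Angle between strike (S60°W) and section (N75°E): β = 15°.
tan(apparent dip) = tan 59° · sin 15° = 0.4307
α = arctan(0.4307) = 23.30°

23.3°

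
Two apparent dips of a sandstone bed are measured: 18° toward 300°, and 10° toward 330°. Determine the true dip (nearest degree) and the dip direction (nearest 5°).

Each apparent-dip line lies in the plane. As unit vectors (x east, y north, z up), v₁ plunges 18°→300° and v₂ plunges 10°→330°.
n = v₁ × v₂ = (-0.181, -0.009, 0.468) (taken with n_z > 0).
Dip δ = arctan(|n_h|/n_z) = arctan(0.181/0.468) = 21.2°.
Dip direction = azimuth of (n_x, n_y) = atan2(-0.181, -0.009) = 267°.

true dip 21°, dip direction 265°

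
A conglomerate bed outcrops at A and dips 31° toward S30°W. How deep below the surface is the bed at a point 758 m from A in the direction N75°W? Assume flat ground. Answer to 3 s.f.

The hole lies 75° from the dip direction, so the down-dip offset is 758 × cos 75° = 196.18 m.
Depth = down-dip offset × tan(dip) = 196.18 × tan 31° = 196.18 × 0.6009
Depth = 117.88 m

118 m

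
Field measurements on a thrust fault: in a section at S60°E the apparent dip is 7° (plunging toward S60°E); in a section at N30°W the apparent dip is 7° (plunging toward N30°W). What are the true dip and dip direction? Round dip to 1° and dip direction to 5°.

true dip 25°, dip direction 045°

Represent each trace as a vector plunging at its apparent dip toward its trend (east-north-up frame): v₁ = (0.860, -0.496, -0.122), v₂ = (-0.496, 0.860, -0.122).
The plane normal is n = v₁ × v₂ ∝ (0.165, 0.165, 0.493).
tan δ = √(n_x²+n_y²)/n_z = 0.234/0.493, so δ = 25.4°.
Dip direction = azimuth of (n_x, n_y) = atan2(0.165, 0.165) = 45°.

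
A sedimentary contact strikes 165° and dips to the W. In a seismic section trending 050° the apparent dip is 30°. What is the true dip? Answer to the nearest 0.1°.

32.5°

β = acute angle between strike 165° and section 050° = 65°.
tan δ = tan α / sin β = tan 30° / sin 65° = 0.5774 / 0.9063 = 0.6370
true dip = arctan 0.6370 = 32.50°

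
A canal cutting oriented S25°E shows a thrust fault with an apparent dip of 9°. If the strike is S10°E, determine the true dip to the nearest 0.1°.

31.5°

β = acute angle between strike S10°E and section S25°E = 15°.
tan δ = tan α / sin β = tan 9° / sin 15° = 0.1584 / 0.2588 = 0.6120
true dip = arctan 0.6120 = 31.46°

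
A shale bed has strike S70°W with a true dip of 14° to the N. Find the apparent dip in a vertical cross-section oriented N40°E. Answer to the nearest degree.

7°

The strike is S70°W and the section trends N40°E; the acute angle between them is β = 30°.
tan(apparent dip) = tan 14° · sin 30° = 0.1247
apparent dip = arctan 0.1247 = 7.11°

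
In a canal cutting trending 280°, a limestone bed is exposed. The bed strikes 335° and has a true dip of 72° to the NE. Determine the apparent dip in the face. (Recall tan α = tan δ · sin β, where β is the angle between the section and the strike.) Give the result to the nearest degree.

68°

The section lies 55° from the strike.
tan(apparent dip) = tan 72° · sin 55° = 2.5211
α = arctan(2.5211) = 68.36°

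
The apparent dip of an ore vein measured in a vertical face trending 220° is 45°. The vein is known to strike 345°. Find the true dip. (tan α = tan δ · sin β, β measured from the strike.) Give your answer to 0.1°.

50.7°

β = acute angle between strike 345° and section 220° = 55°.
tan(true dip) = tan 45° / sin 55° = 1.2208
true dip = arctan 1.2208 = 50.68°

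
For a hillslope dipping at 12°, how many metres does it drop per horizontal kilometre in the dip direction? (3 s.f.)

drop per km = 1000 × tan 12° = 1000 × 0.2126

213 m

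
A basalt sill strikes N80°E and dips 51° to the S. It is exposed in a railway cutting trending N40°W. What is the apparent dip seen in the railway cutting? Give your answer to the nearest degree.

47°

The section lies 60° from the strike.
tan(apparent dip) = tan 51° · sin 60° = 1.0695
α = arctan(1.0695) = 46.92°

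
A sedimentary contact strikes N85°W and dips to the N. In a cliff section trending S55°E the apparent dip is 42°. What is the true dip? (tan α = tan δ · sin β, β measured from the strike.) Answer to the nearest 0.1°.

The section is 30° from the strike.
tan δ = tan α / sin β = tan 42° / sin 30° = 0.9004 / 0.5000 = 1.8008
true dip = arctan 1.8008 = 60.96°

61.0°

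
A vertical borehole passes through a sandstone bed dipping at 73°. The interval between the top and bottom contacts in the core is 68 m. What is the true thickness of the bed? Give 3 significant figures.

19.9 m

True thickness t = h · cos(dip) = 68 × cos 73°
t = 68 × 0.2924 = 19.881 m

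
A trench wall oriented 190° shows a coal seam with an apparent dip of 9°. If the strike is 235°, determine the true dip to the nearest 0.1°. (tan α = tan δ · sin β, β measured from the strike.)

The section is 45° from the strike.
tan δ = tan α / sin β = tan 9° / sin 45° = 0.1584 / 0.7071 = 0.2240
δ = arctan(0.2240) = 12.63°

12.6°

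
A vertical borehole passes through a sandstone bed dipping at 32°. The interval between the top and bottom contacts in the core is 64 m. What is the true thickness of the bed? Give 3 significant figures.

54.3 m

True thickness t = h · cos(dip) = 64 × cos 32°
t = 64 × 0.8480 = 54.275 m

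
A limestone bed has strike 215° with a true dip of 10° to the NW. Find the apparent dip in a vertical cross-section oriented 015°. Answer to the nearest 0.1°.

3.5°

The section lies 20° from the strike.
tan(apparent dip) = tan 10° · sin 20° = 0.0603
apparent dip = arctan 0.0603 = 3.45°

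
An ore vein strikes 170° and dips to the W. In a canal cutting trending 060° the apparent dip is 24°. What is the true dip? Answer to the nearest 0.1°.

25.4°

β = acute angle between strike 170° and section 060° = 70°.
tan δ = tan α / sin β = tan 24° / sin 70° = 0.4452 / 0.9397 = 0.4738
δ = arctan(0.4738) = 25.35°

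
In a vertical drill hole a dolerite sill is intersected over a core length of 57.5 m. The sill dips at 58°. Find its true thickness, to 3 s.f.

True thickness t = h · cos(dip) = 57.5 × cos 58°
t = 57.5 × 0.5299 = 30.470 m

30.5 m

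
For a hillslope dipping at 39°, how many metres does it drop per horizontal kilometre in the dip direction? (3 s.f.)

810 m

drop per km = 1000 × tan 39° = 1000 × 0.8098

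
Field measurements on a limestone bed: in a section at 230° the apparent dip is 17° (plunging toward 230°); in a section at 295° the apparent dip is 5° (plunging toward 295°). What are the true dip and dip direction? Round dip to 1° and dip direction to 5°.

The two traces are lines in the plane: v₁ = (sin 230°·cos 17°, cos 230°·cos 17°, −sin 17°), v₂ = (sin 295°·cos 5°, cos 295°·cos 5°, −sin 5°).
Cross product v₁ × v₂ gives the pole to the plane: n ∝ (-0.177, -0.200, 0.863).
Dip δ = arctan(|n_h|/n_z) = arctan(0.267/0.863) = 17.2°.
The horizontal component of n points toward azimuth atan2(n_x, n_y) = 221°, the dip direction.

true dip 17°, dip direction 220°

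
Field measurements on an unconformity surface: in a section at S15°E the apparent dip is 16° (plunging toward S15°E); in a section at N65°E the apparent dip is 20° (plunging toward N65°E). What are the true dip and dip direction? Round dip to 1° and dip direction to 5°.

The two traces are lines in the plane: v₁ = (sin 165°·cos 16°, cos 165°·cos 16°, −sin 16°), v₂ = (sin 65°·cos 20°, cos 65°·cos 20°, −sin 20°).
Cross product v₁ × v₂ gives the pole to the plane: n ∝ (0.427, -0.150, 0.890).
tan δ = √(n_x²+n_y²)/n_z = 0.452/0.890, so δ = 27.0°.
The horizontal component of n points toward azimuth atan2(n_x, n_y) = 109°, the dip direction.

true dip 27°, dip direction 110°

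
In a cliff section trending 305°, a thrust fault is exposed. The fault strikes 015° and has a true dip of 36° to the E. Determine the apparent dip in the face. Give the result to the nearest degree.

34°

Angle between strike (015°) and section (305°): β = 70°.
tan(apparent dip) = tan 36° · sin 70° = 0.6827
apparent dip = arctan 0.6827 = 34.32°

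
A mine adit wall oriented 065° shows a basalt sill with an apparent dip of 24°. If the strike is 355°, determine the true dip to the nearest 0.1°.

25.4°

β = acute angle between strike 355° and section 065° = 70°.
tan δ = tan α / sin β = tan 24° / sin 70° = 0.4452 / 0.9397 = 0.4738
true dip = arctan 0.4738 = 25.35°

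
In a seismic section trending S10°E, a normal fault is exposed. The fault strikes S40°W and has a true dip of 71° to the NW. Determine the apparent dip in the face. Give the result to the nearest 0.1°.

Angle between strike (S40°W) and section (S10°E): β = 50°.
tan(apparent dip) = tan 71° · sin 50° = 2.2248
apparent dip = arctan 2.2248 = 65.80°

65.8°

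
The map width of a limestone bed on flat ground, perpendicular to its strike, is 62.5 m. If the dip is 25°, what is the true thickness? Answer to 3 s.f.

True thickness t = w · sin(dip) = 62.5 × sin 25°
t = 62.5 × 0.4226 = 26.414 m

26.4 m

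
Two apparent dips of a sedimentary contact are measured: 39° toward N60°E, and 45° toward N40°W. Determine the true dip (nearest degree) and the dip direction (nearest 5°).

Each apparent-dip line lies in the plane. As unit vectors (x east, y north, z up), v₁ plunges 39°→N60°E and v₂ plunges 45°→N40°W.
n = v₁ × v₂ = (0.066, 0.762, 0.541) (taken with n_z > 0).
Dip δ = arctan(|n_h|/n_z) = arctan(0.765/0.541) = 54.7°.
Dip direction = atan2(0.066, 0.762) = 5° (azimuth of n's horizontal projection).

true dip 55°, dip direction 005°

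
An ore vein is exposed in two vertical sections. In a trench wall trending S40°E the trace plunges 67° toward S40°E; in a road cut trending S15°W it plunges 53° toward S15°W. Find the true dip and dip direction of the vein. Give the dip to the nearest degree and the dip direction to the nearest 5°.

The two traces are lines in the plane: v₁ = (sin 140°·cos 67°, cos 140°·cos 67°, −sin 67°), v₂ = (sin 195°·cos 53°, cos 195°·cos 53°, −sin 53°).
Cross product v₁ × v₂ gives the pole to the plane: n ∝ (0.296, -0.344, 0.193).
tan δ = √(n_x²+n_y²)/n_z = 0.454/0.193, so δ = 67.0°.
Dip direction = atan2(0.296, -0.344) = 139° (azimuth of n's horizontal projection).

true dip 67°, dip direction 140°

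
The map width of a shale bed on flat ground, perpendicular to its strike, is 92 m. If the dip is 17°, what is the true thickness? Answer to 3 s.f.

True thickness t = w · sin(dip) = 92 × sin 17°
t = 92 × 0.2924 = 26.898 m

26.9 m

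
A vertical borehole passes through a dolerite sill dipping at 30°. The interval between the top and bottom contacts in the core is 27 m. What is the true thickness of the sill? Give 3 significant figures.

True thickness t = h · cos(dip) = 27 × cos 30°
t = 27 × 0.8660 = 23.383 m

23.4 m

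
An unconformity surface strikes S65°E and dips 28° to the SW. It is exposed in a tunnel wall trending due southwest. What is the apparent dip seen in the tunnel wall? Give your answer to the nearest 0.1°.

The section lies 70° from the strike.
tan α = tan 28° × sin 70° = 0.5317 × 0.9397 = 0.4996
apparent dip = arctan 0.4996 = 26.55°

26.5°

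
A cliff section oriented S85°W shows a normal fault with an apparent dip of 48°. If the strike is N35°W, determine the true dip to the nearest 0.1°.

52.1°

The section is 60° from the strike.
tan δ = tan α / sin β = tan 48° / sin 60° = 1.1106 / 0.8660 = 1.2824
true dip = arctan 1.2824 = 52.05°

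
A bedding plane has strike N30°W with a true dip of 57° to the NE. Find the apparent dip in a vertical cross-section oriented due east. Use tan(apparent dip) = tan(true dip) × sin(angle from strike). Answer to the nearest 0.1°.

53.1°

The section lies 60° from the strike.
tan(apparent dip) = tan 57° · sin 60° = 1.3336
α = arctan(1.3336) = 53.13°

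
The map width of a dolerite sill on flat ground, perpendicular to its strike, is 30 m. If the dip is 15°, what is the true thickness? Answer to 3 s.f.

7.76 m

True thickness t = w · sin(dip) = 30 × sin 15°
t = 30 × 0.2588 = 7.765 m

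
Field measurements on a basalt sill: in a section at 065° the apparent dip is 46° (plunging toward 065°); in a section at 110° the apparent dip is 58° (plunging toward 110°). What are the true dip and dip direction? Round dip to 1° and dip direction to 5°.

Represent each trace as a vector plunging at its apparent dip toward its trend (east-north-up frame): v₁ = (0.630, 0.294, -0.719), v₂ = (0.498, -0.181, -0.848).
Cross product v₁ × v₂ gives the pole to the plane: n ∝ (0.379, -0.176, 0.260).
True dip = arccos(n_z / |n|) = arccos(0.5286) = 58.1°.
Dip direction = azimuth of (n_x, n_y) = atan2(0.379, -0.176) = 115°.

true dip 58°, dip direction 115°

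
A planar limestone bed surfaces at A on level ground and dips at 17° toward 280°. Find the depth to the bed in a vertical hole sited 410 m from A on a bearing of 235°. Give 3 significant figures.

The hole lies 45° from the dip direction, so the down-dip offset is 410 × cos 45° = 289.91 m.
Depth = down-dip offset × tan(dip) = 289.91 × tan 17° = 289.91 × 0.3057
Depth = 88.64 m

88.6 m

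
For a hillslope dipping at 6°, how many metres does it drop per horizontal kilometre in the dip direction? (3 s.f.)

105 m

drop per km = 1000 × tan 6° = 1000 × 0.1051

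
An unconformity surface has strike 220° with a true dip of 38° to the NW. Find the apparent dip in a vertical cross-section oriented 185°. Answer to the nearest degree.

The strike is 220° and the section trends 185°; the acute angle between them is β = 35°.
tan(apparent dip) = tan 38° · sin 35° = 0.4481
apparent dip = arctan 0.4481 = 24.14°

24°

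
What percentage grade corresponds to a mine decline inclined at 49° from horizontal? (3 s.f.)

115%

grade % = 100 × tan 49° = 100 × 1.1504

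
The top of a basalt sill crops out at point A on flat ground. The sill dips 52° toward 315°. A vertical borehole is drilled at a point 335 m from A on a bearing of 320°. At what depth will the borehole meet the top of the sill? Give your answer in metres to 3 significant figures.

427 m

The hole lies 5° from the dip direction, so the down-dip offset is 335 × cos 5° = 333.73 m.
Depth = down-dip offset × tan(dip) = 333.73 × tan 52° = 333.73 × 1.2799
Depth = 427.15 m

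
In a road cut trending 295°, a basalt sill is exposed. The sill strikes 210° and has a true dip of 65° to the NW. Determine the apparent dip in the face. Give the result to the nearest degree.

Angle between strike (210°) and section (295°): β = 85°.
tan(apparent dip) = tan 65° · sin 85° = 2.1363
apparent dip = arctan 2.1363 = 64.92°

65°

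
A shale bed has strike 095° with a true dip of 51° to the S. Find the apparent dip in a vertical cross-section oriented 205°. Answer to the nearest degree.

49°

The strike is 095° and the section trends 205°; the acute angle between them is β = 70°.
tan(apparent dip) = tan 51° · sin 70° = 1.1604
α = arctan(1.1604) = 49.25°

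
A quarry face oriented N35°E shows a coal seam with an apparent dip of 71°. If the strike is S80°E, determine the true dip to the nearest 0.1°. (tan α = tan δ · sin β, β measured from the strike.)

β = acute angle between strike S80°E and section N35°E = 65°.
tan(true dip) = tan 71° / sin 65° = 3.2044
true dip = arctan 3.2044 = 72.67°

72.7°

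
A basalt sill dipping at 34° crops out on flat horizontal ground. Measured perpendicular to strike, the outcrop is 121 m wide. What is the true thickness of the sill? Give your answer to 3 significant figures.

67.7 m

True thickness t = w · sin(dip) = 121 × sin 34°
t = 121 × 0.5592 = 67.662 m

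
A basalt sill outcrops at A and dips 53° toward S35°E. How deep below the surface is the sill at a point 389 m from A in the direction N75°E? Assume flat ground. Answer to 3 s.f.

177 m

The hole lies 70° from the dip direction, so the down-dip offset is 389 × cos 70° = 133.05 m.
Depth = down-dip offset × tan(dip) = 133.05 × tan 53° = 133.05 × 1.3270
Depth = 176.56 m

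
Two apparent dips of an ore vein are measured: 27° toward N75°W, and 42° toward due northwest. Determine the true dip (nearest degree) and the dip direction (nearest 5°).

true dip 46°, dip direction 345°

Each apparent-dip line lies in the plane. As unit vectors (x east, y north, z up), v₁ plunges 27°→N75°W and v₂ plunges 42°→due northwest.
Cross product v₁ × v₂ gives the pole to the plane: n ∝ (-0.084, 0.337, 0.331).
tan δ = √(n_x²+n_y²)/n_z = 0.348/0.331, so δ = 46.4°.
The horizontal component of n points toward azimuth atan2(n_x, n_y) = 346°, the dip direction.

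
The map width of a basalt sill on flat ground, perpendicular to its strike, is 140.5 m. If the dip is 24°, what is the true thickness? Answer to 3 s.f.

True thickness t = w · sin(dip) = 140.5 × sin 24°
t = 140.5 × 0.4067 = 57.146 m

57.1 m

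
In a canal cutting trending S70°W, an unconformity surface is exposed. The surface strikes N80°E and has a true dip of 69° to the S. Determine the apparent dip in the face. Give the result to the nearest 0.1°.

24.3°

The strike is N80°E and the section trends S70°W; the acute angle between them is β = 10°.
tan α = tan 69° × sin 10° = 2.6051 × 0.1736 = 0.4524
α = arctan(0.4524) = 24.34°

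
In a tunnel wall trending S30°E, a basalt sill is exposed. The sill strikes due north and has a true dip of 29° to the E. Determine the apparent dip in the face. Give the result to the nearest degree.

15°

Angle between strike (due north) and section (S30°E): β = 30°.
tan(apparent dip) = tan 29° · sin 30° = 0.2772
α = arctan(0.2772) = 15.49°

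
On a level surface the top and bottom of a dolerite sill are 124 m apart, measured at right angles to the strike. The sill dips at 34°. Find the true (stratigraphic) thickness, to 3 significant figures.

69.3 m

True thickness t = w · sin(dip) = 124 × sin 34°
t = 124 × 0.5592 = 69.340 m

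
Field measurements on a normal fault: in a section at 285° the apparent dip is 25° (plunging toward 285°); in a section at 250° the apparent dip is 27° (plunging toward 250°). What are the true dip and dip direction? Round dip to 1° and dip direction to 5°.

Each apparent-dip line lies in the plane. As unit vectors (x east, y north, z up), v₁ plunges 25°→285° and v₂ plunges 27°→250°.
n = v₁ × v₂ = (-0.235, -0.044, 0.463) (taken with n_z > 0).
Dip δ = arctan(|n_h|/n_z) = arctan(0.239/0.463) = 27.3°.
The horizontal component of n points toward azimuth atan2(n_x, n_y) = 260°, the dip direction.

true dip 27°, dip direction 260°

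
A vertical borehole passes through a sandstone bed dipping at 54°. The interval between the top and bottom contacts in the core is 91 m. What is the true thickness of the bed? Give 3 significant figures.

53.5 m

True thickness t = h · cos(dip) = 91 × cos 54°
t = 91 × 0.5878 = 53.488 m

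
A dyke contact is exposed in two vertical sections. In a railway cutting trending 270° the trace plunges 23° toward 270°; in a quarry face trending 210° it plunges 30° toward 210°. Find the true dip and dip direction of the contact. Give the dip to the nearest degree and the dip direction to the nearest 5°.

The two traces are lines in the plane: v₁ = (sin 270°·cos 23°, cos 270°·cos 23°, −sin 23°), v₂ = (sin 210°·cos 30°, cos 210°·cos 30°, −sin 30°).
Cross product v₁ × v₂ gives the pole to the plane: n ∝ (-0.293, -0.291, 0.690).
True dip = arccos(n_z / |n|) = arccos(0.8581) = 30.9°.
Dip direction = azimuth of (n_x, n_y) = atan2(-0.293, -0.291) = 225°.

true dip 31°, dip direction 225°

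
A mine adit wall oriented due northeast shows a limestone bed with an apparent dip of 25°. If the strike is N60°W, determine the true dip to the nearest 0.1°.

25.8°

β = acute angle between strike N60°W and section due northeast = 75°.
tan δ = tan α / sin β = tan 25° / sin 75° = 0.4663 / 0.9659 = 0.4828
δ = arctan(0.4828) = 25.77°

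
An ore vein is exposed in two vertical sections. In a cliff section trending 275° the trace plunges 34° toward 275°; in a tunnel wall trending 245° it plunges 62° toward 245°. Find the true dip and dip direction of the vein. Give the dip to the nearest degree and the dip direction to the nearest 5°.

Each apparent-dip line lies in the plane. As unit vectors (x east, y north, z up), v₁ plunges 34°→275° and v₂ plunges 62°→245°.
The plane normal is n = v₁ × v₂ ∝ (-0.175, -0.491, 0.195).
True dip = arccos(n_z / |n|) = arccos(0.3497) = 69.5°.
Dip direction = azimuth of (n_x, n_y) = atan2(-0.175, -0.491) = 200°.

true dip 70°, dip direction 200°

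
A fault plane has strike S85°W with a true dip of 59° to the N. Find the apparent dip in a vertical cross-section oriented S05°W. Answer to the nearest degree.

59°

The section lies 80° from the strike.
tan α = tan 59° × sin 80° = 1.6643 × 0.9848 = 1.6390
apparent dip = arctan 1.6390 = 58.61°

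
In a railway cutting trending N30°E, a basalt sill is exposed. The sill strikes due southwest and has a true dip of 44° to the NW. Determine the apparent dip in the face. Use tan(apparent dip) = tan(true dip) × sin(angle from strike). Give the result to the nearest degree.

14°

The strike is due southwest and the section trends N30°E; the acute angle between them is β = 15°.
tan(apparent dip) = tan 44° · sin 15° = 0.2499
apparent dip = arctan 0.2499 = 14.03°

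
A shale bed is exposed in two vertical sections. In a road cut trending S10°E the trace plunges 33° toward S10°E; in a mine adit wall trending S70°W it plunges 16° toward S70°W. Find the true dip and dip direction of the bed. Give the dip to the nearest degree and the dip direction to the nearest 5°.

Represent each trace as a vector plunging at its apparent dip toward its trend (east-north-up frame): v₁ = (0.146, -0.826, -0.545), v₂ = (-0.903, -0.329, -0.276).
Cross product v₁ × v₂ gives the pole to the plane: n ∝ (-0.049, -0.532, 0.794).
Dip δ = arctan(|n_h|/n_z) = arctan(0.534/0.794) = 33.9°.
Dip direction = atan2(-0.049, -0.532) = 185° (azimuth of n's horizontal projection).

true dip 34°, dip direction 185°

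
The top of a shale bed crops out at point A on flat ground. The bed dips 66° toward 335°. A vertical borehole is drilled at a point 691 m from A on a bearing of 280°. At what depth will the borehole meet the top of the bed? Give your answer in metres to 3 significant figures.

890 m

The hole lies 55° from the dip direction, so the down-dip offset is 691 × cos 55° = 396.34 m.
Depth = down-dip offset × tan(dip) = 396.34 × tan 66° = 396.34 × 2.2460
Depth = 890.20 m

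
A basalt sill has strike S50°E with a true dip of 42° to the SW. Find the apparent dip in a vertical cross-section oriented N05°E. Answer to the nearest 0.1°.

The strike is S50°E and the section trends N05°E; the acute angle between them is β = 55°.
tan α = tan 42° × sin 55° = 0.9004 × 0.8192 = 0.7376
α = arctan(0.7376) = 36.41°

36.4°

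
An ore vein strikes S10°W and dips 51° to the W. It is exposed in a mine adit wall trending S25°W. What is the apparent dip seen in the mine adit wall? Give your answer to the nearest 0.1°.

Angle between strike (S10°W) and section (S25°W): β = 15°.
tan(apparent dip) = tan 51° · sin 15° = 0.3196
apparent dip = arctan 0.3196 = 17.72°

17.7°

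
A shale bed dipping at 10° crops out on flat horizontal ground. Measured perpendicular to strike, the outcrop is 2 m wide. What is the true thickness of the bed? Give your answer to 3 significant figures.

0.347 m

True thickness t = w · sin(dip) = 2 × sin 10°
t = 2 × 0.1736 = 0.347 m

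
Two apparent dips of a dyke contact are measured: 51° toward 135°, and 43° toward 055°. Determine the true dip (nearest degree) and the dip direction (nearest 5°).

true dip 55°, dip direction 105°

Each apparent-dip line lies in the plane. As unit vectors (x east, y north, z up), v₁ plunges 51°→135° and v₂ plunges 43°→055°.
The plane normal is n = v₁ × v₂ ∝ (0.629, -0.162, 0.453).
Dip δ = arctan(|n_h|/n_z) = arctan(0.650/0.453) = 55.1°.
Dip direction = atan2(0.629, -0.162) = 104° (azimuth of n's horizontal projection).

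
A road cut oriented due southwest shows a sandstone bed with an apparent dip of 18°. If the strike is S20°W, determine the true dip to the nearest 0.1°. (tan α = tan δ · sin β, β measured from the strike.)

37.6°

The section is 25° from the strike.
tan(true dip) = tan 18° / sin 25° = 0.7688
true dip = arctan 0.7688 = 37.55°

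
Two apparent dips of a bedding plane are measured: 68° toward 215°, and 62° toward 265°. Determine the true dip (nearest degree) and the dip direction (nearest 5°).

true dip 68°, dip direction 225°

Each apparent-dip line lies in the plane. As unit vectors (x east, y north, z up), v₁ plunges 68°→215° and v₂ plunges 62°→265°.
The plane normal is n = v₁ × v₂ ∝ (-0.233, -0.244, 0.135).
True dip = arccos(n_z / |n|) = arccos(0.3709) = 68.2°.
Dip direction = atan2(-0.233, -0.244) = 224° (azimuth of n's horizontal projection).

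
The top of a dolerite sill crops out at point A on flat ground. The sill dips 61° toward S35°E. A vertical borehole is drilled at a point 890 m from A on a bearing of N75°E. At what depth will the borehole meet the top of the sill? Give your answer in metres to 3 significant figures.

The hole lies 70° from the dip direction, so the down-dip offset is 890 × cos 70° = 304.40 m.
Depth = down-dip offset × tan(dip) = 304.40 × tan 61° = 304.40 × 1.8040
Depth = 549.15 m

549 m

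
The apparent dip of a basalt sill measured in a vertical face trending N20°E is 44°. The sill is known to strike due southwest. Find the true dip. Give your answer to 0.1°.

66.4°

β = acute angle between strike due southwest and section N20°E = 25°.
tan δ = tan α / sin β = tan 44° / sin 25° = 0.9657 / 0.4226 = 2.2850
true dip = arctan 2.2850 = 66.36°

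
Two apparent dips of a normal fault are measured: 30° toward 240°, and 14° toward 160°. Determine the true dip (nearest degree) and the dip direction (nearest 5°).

true dip 31°, dip direction 225°

Each apparent-dip line lies in the plane. As unit vectors (x east, y north, z up), v₁ plunges 30°→240° and v₂ plunges 14°→160°.
n = v₁ × v₂ = (-0.351, -0.347, 0.828) (taken with n_z > 0).
True dip = arccos(n_z / |n|) = arccos(0.8587) = 30.8°.
Dip direction = azimuth of (n_x, n_y) = atan2(-0.351, -0.347) = 225°.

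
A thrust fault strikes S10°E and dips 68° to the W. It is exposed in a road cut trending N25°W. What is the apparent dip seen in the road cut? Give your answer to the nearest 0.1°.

Angle between strike (S10°E) and section (N25°W): β = 15°.
tan α = tan 68° × sin 15° = 2.4751 × 0.2588 = 0.6406
α = arctan(0.6406) = 32.64°

32.6°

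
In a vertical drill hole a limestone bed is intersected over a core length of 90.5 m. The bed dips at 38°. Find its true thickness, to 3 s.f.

True thickness t = h · cos(dip) = 90.5 × cos 38°
t = 90.5 × 0.7880 = 71.315 m

71.3 m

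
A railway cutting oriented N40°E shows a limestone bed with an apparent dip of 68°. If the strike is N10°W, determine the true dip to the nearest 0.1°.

72.8°

β = acute angle between strike N10°W and section N40°E = 50°.
tan δ = tan α / sin β = tan 68° / sin 50° = 2.4751 / 0.7660 = 3.2310
δ = arctan(3.2310) = 72.80°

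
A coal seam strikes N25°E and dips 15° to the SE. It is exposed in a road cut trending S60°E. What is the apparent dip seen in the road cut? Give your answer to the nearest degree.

Angle between strike (N25°E) and section (S60°E): β = 85°.
tan(apparent dip) = tan 15° · sin 85° = 0.2669
apparent dip = arctan 0.2669 = 14.95°

15°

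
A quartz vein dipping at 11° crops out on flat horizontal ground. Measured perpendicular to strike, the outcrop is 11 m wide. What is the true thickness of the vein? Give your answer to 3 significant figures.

2.10 m

True thickness t = w · sin(dip) = 11 × sin 11°
t = 11 × 0.1908 = 2.099 m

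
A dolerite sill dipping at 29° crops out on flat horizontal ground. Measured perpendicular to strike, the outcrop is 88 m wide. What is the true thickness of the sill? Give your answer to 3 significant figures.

True thickness t = w · sin(dip) = 88 × sin 29°
t = 88 × 0.4848 = 42.663 m

42.7 m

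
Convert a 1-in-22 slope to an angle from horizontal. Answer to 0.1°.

2.6°

tan θ = 1/22 = 0.0455
θ = arctan(0.0455) = 2.60°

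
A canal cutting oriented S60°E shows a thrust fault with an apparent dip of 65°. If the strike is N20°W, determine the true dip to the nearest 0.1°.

73.3°

β = acute angle between strike N20°W and section S60°E = 40°.
tan δ = tan α / sin β = tan 65° / sin 40° = 2.1445 / 0.6428 = 3.3363
true dip = arctan 3.3363 = 73.31°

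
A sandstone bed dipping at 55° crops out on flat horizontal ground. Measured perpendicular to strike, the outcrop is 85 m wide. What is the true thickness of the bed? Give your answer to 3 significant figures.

True thickness t = w · sin(dip) = 85 × sin 55°
t = 85 × 0.8192 = 69.628 m

69.6 m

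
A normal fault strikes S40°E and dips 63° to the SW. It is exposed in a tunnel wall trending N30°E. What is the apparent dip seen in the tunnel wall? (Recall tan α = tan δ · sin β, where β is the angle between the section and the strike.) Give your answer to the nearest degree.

The strike is S40°E and the section trends N30°E; the acute angle between them is β = 70°.
tan α = tan 63° × sin 70° = 1.9626 × 0.9397 = 1.8443
apparent dip = arctan 1.8443 = 61.53°

62°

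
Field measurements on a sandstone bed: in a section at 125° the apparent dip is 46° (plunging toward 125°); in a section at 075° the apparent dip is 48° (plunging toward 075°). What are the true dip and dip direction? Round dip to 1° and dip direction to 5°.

true dip 50°, dip direction 095°

Represent each trace as a vector plunging at its apparent dip toward its trend (east-north-up frame): v₁ = (0.569, -0.398, -0.719), v₂ = (0.646, 0.173, -0.743).
Cross product v₁ × v₂ gives the pole to the plane: n ∝ (0.421, -0.042, 0.356).
tan δ = √(n_x²+n_y²)/n_z = 0.423/0.356, so δ = 49.9°.
Dip direction = azimuth of (n_x, n_y) = atan2(0.421, -0.042) = 96°.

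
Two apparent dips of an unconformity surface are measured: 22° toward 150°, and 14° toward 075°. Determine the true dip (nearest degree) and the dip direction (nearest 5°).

The two traces are lines in the plane: v₁ = (sin 150°·cos 22°, cos 150°·cos 22°, −sin 22°), v₂ = (sin 75°·cos 14°, cos 75°·cos 14°, −sin 14°).
n = v₁ × v₂ = (0.288, -0.239, 0.869) (taken with n_z > 0).
True dip = arccos(n_z / |n|) = arccos(0.9184) = 23.3°.
Dip direction = atan2(0.288, -0.239) = 130° (azimuth of n's horizontal projection).

true dip 23°, dip direction 130°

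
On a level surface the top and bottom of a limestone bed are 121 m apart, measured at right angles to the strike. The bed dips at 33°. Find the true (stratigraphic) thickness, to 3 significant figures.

65.9 m

True thickness t = w · sin(dip) = 121 × sin 33°
t = 121 × 0.5446 = 65.901 m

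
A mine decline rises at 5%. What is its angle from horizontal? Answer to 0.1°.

2.9°

tan θ = 5/100 = 0.0500
θ = arctan(0.0500) = 2.86°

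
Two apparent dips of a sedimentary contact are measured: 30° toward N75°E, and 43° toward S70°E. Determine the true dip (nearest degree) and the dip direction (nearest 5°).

true dip 45°, dip direction 130°

The two traces are lines in the plane: v₁ = (sin 75°·cos 30°, cos 75°·cos 30°, −sin 30°), v₂ = (sin 110°·cos 43°, cos 110°·cos 43°, −sin 43°).
n = v₁ × v₂ = (0.278, -0.227, 0.363) (taken with n_z > 0).
True dip = arccos(n_z / |n|) = arccos(0.7115) = 44.6°.
Dip direction = azimuth of (n_x, n_y) = atan2(0.278, -0.227) = 129°.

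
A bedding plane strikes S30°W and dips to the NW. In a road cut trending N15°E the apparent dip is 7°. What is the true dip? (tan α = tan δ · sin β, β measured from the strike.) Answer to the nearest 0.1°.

The section is 15° from the strike.
tan δ = tan α / sin β = tan 7° / sin 15° = 0.1228 / 0.2588 = 0.4744
true dip = arctan 0.4744 = 25.38°

25.4°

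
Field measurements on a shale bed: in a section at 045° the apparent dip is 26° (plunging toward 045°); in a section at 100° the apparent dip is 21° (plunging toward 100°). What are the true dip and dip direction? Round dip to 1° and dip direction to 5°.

Each apparent-dip line lies in the plane. As unit vectors (x east, y north, z up), v₁ plunges 26°→045° and v₂ plunges 21°→100°.
n = v₁ × v₂ = (0.299, 0.175, 0.687) (taken with n_z > 0).
Dip δ = arctan(|n_h|/n_z) = arctan(0.346/0.687) = 26.7°.
Dip direction = atan2(0.299, 0.175) = 60° (azimuth of n's horizontal projection).

true dip 27°, dip direction 060°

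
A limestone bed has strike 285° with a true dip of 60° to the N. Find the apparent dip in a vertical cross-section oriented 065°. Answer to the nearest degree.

48°

Angle between strike (285°) and section (065°): β = 40°.
tan(apparent dip) = tan 60° · sin 40° = 1.1133
α = arctan(1.1133) = 48.07°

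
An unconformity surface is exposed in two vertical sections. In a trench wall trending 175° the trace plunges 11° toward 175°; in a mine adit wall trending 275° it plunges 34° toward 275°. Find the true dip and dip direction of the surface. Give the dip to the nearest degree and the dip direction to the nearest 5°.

Represent each trace as a vector plunging at its apparent dip toward its trend (east-north-up frame): v₁ = (0.086, -0.978, -0.191), v₂ = (-0.826, 0.072, -0.559).
n = v₁ × v₂ = (-0.561, -0.205, 0.801) (taken with n_z > 0).
Dip δ = arctan(|n_h|/n_z) = arctan(0.597/0.801) = 36.7°.
Dip direction = atan2(-0.561, -0.205) = 250° (azimuth of n's horizontal projection).

true dip 37°, dip direction 250°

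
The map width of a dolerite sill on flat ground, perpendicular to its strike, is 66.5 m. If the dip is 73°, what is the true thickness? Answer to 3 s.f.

63.6 m

True thickness t = w · sin(dip) = 66.5 × sin 73°
t = 66.5 × 0.9563 = 63.594 m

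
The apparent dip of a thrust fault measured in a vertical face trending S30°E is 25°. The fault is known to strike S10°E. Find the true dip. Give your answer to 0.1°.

53.7°

The section is 20° from the strike.
tan(true dip) = tan 25° / sin 20° = 1.3634
δ = arctan(1.3634) = 53.74°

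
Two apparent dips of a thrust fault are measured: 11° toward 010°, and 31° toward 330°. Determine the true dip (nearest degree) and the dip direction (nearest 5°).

Each apparent-dip line lies in the plane. As unit vectors (x east, y north, z up), v₁ plunges 11°→010° and v₂ plunges 31°→330°.
The plane normal is n = v₁ × v₂ ∝ (-0.356, 0.170, 0.541).
True dip = arccos(n_z / |n|) = arccos(0.8079) = 36.1°.
Dip direction = azimuth of (n_x, n_y) = atan2(-0.356, 0.170) = 295°.

true dip 36°, dip direction 295°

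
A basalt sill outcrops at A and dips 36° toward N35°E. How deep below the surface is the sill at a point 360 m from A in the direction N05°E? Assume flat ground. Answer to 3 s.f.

The hole lies 30° from the dip direction, so the down-dip offset is 360 × cos 30° = 311.77 m.
Depth = down-dip offset × tan(dip) = 311.77 × tan 36° = 311.77 × 0.7265
Depth = 226.51 m

227 m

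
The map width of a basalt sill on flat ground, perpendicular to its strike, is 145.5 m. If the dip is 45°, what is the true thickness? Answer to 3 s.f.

True thickness t = w · sin(dip) = 145.5 × sin 45°
t = 145.5 × 0.7071 = 102.884 m

103 m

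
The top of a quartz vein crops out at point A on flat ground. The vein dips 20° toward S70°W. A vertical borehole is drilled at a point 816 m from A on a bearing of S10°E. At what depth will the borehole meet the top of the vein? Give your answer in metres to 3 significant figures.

The hole lies 80° from the dip direction, so the down-dip offset is 816 × cos 80° = 141.70 m.
Depth = down-dip offset × tan(dip) = 141.70 × tan 20° = 141.70 × 0.3640
Depth = 51.57 m

51.6 m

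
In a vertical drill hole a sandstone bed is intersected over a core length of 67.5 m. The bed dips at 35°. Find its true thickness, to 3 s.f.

55.3 m

True thickness t = h · cos(dip) = 67.5 × cos 35°
t = 67.5 × 0.8192 = 55.293 m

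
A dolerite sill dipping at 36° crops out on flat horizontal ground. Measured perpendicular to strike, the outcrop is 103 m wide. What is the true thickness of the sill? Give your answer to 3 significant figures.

60.5 m

True thickness t = w · sin(dip) = 103 × sin 36°
t = 103 × 0.5878 = 60.542 m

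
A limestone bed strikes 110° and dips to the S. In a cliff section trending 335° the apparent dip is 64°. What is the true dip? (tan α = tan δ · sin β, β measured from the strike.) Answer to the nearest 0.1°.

β = acute angle between strike 110° and section 335° = 45°.
tan(true dip) = tan 64° / sin 45° = 2.8996
δ = arctan(2.8996) = 70.97°

71.0°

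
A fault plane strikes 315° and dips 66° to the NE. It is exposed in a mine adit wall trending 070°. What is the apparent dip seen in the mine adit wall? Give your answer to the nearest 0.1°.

The section lies 65° from the strike.
tan(apparent dip) = tan 66° · sin 65° = 2.0356
apparent dip = arctan 2.0356 = 63.84°

63.8°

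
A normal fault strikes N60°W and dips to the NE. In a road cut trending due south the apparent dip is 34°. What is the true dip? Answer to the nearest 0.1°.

β = acute angle between strike N60°W and section due south = 60°.
tan(true dip) = tan 34° / sin 60° = 0.7789
δ = arctan(0.7789) = 37.91°

37.9°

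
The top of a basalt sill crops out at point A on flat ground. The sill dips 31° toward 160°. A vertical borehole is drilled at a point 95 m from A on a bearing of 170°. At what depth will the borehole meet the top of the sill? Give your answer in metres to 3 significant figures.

56.2 m

The hole lies 10° from the dip direction, so the down-dip offset is 95 × cos 10° = 93.56 m.
Depth = down-dip offset × tan(dip) = 93.56 × tan 31° = 93.56 × 0.6009
Depth = 56.21 m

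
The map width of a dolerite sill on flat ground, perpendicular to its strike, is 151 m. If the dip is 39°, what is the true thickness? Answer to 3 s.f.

True thickness t = w · sin(dip) = 151 × sin 39°
t = 151 × 0.6293 = 95.027 m

95.0 m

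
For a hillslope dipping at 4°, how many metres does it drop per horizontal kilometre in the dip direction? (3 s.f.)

69.9 m

drop per km = 1000 × tan 4° = 1000 × 0.0699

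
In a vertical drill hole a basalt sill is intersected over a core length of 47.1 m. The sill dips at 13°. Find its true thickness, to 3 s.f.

45.9 m

True thickness t = h · cos(dip) = 47.1 × cos 13°
t = 47.1 × 0.9744 = 45.893 m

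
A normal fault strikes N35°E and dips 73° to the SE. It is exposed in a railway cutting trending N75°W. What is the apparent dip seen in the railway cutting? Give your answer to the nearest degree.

Angle between strike (N35°E) and section (N75°W): β = 70°.
tan(apparent dip) = tan 73° · sin 70° = 3.0736
apparent dip = arctan 3.0736 = 71.98°

72°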